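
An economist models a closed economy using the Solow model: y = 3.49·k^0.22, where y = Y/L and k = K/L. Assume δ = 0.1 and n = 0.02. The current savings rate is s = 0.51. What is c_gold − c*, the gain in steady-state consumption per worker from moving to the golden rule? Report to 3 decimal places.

Break-even investment rate: n + δ = 0.02 + 0.1 = 0.12.
Current steady state (s = 0.51): k* = (0.51·3.49/0.12)^(1/0.78) ≈ 31.7363, y* = 3.49·31.7363^0.22 ≈ 7.4674, c* = (1−0.51)·7.4674 ≈ 3.6590.
Setting f'(k) = n+δ gives 0.22·3.49·k^(0.22−1) = 0.12, hence k_gold = (0.22·3.49/0.12)^(1/0.78) ≈ 10.7999.
y_gold = 3.49·10.7999^0.22 ≈ 5.8908, c_gold = y_gold − 0.12·k_gold ≈ 4.5949.
Gain: Δc = 4.5949 − 3.6590 ≈ 0.9358.

Δc ≈ 0.936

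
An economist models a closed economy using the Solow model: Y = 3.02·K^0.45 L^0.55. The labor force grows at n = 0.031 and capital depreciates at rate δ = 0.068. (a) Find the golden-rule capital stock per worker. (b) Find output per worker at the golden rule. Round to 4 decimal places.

(a) k_gold ≈ 117.0402; (b) y_gold ≈ 25.7488

n + δ = 0.031 + 0.068 = 0.099.
Setting f'(k) = n+δ gives 0.45·3.02·k^(0.45−1) = 0.099, hence k_gold = (0.45·3.02/0.099)^(1/0.55) ≈ 117.0402.
y_gold = 3.02·117.0402^0.45 ≈ 25.7488.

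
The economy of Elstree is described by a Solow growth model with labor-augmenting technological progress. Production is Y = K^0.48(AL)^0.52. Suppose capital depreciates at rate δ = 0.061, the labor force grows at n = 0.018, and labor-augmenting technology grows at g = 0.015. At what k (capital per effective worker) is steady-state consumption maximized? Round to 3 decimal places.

The effective depreciation rate is n + g + δ = 0.018 + 0.015 + 0.061 = 0.094.
At the golden rule the marginal product of capital equals n+g+δ: 0.48·k^(0.48−1) = 0.094. Solving, k_gold = (0.48/0.094)^(1/0.52) ≈ 23.0015.

k_gold ≈ 23.002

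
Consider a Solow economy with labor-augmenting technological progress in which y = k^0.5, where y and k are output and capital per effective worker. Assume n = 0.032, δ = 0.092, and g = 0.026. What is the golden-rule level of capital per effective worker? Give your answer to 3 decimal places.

k_gold ≈ 11.111

The effective depreciation rate is n + g + δ = 0.032 + 0.026 + 0.092 = 0.15.
Setting f'(k) = n+g+δ gives 0.5·k^(0.5−1) = 0.15, hence k_gold = (0.5/0.15)^(1/0.5) ≈ 11.1111.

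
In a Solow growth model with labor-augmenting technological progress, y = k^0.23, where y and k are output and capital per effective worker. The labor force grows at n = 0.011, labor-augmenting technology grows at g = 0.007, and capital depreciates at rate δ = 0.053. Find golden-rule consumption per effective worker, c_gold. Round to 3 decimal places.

The effective depreciation rate is n + g + δ = 0.011 + 0.007 + 0.053 = 0.071.
Maximizing c = f(k) − (n+g+δ)·k gives f'(k) = n+g+δ, i.e. 0.23·k^(0.23−1) = 0.071, so k_gold = (0.23/0.071)^(1/0.77) ≈ 4.6020.
y_gold = 4.6020^0.23 ≈ 1.4206.
c_gold = y_gold − (n+g+δ)·k_gold = 1.4206 − 0.071·4.6020 ≈ 1.0939.

c_gold ≈ 1.094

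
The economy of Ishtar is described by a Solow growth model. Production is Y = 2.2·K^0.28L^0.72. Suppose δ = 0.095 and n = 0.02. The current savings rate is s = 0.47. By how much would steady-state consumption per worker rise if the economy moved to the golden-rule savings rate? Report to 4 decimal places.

Δc ≈ 0.3031

The effective depreciation rate is n + δ = 0.02 + 0.095 = 0.115.
Current steady state (s = 0.47): k* = (0.47·2.2/0.115)^(1/0.72) ≈ 21.1229, y* = 2.2·21.1229^0.28 ≈ 5.1684, c* = (1−0.47)·5.1684 ≈ 2.7392.
Maximizing c = f(k) − (n+δ)·k gives f'(k) = n+δ, i.e. 0.28·2.2·k^(0.28−1) = 0.115, so k_gold = (0.28·2.2/0.115)^(1/0.72) ≈ 10.2882.
y_gold = 2.2·10.2882^0.28 ≈ 4.2255, c_gold = y_gold − 0.115·k_gold ≈ 3.0424.
Gain: Δc = 3.0424 − 2.7392 ≈ 0.3031.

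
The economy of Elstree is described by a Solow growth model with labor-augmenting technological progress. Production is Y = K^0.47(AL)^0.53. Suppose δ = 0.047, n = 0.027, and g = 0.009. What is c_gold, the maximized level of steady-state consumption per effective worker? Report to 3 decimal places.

c_gold ≈ 2.466

n + g + δ = 0.027 + 0.009 + 0.047 = 0.083.
At the golden rule the marginal product of capital equals n+g+δ: 0.47·k^(0.47−1) = 0.083. Solving, k_gold = (0.47/0.083)^(1/0.53) ≈ 26.3507.
y_gold = 26.3507^0.47 ≈ 4.6534.
c_gold = y_gold − (n+g+δ)·k_gold = 4.6534 − 0.083·26.3507 ≈ 2.4663.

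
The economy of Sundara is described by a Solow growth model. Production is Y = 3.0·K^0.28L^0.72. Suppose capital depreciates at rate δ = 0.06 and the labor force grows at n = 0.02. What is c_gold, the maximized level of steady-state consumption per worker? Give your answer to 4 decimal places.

c_gold ≈ 5.3899

n + δ = 0.02 + 0.06 = 0.08.
Setting f'(k) = n+δ gives 0.28·3.0·k^(0.28−1) = 0.08, hence k_gold = (0.28·3.0/0.08)^(1/0.72) ≈ 26.2010.
y_gold = 3.0·26.2010^0.28 ≈ 7.4860.
c_gold = y_gold − (n+δ)·k_gold = 7.4860 − 0.08·26.2010 ≈ 5.3899.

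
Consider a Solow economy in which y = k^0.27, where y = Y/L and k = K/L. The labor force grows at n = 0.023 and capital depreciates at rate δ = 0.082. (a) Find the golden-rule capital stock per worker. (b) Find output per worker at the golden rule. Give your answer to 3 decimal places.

Capital per worker breaks even when investment replaces (n + δ)·k; here n + δ = 0.105.
Golden rule sets MPK = n+δ: 0.27·k^(0.27−1) = 0.105, so k_gold = (0.27/0.105)^(1/0.73) ≈ 3.6466.
y_gold = 3.6466^0.27 ≈ 1.4181.

(a) k_gold ≈ 3.647; (b) y_gold ≈ 1.418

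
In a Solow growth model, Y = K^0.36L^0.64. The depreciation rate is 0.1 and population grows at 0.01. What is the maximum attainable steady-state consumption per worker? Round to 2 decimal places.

c_gold ≈ 1.25

Capital per worker breaks even when investment replaces (n + δ)·k; here n + δ = 0.11.
Setting f'(k) = n+δ gives 0.36·k^(0.36−1) = 0.11, hence k_gold = (0.36/0.11)^(1/0.64) ≈ 6.3760.
y_gold = 6.3760^0.36 ≈ 1.9482.
c_gold = y_gold − (n+δ)·k_gold = 1.9482 − 0.11·6.3760 ≈ 1.2469.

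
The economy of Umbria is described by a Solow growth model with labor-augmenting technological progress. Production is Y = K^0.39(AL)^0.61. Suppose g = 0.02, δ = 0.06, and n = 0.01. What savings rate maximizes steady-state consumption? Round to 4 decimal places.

s_gold = 0.3900

The effective depreciation rate is n + g + δ = 0.01 + 0.02 + 0.06 = 0.09.
At the golden rule MPK = n+g+δ, and in any Cobb-Douglas steady state s = (n+g+δ)·k/y = MPK·k/y = capital's share 0.39.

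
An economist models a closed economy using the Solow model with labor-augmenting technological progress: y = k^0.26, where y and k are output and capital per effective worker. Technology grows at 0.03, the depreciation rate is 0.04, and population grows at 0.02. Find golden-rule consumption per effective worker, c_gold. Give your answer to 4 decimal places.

Break-even investment rate: n + g + δ = 0.02 + 0.03 + 0.04 = 0.09.
Maximizing c = f(k) − (n+g+δ)·k gives f'(k) = n+g+δ, i.e. 0.26·k^(0.26−1) = 0.09, so k_gold = (0.26/0.09)^(1/0.74) ≈ 4.1938.
y_gold = 4.1938^0.26 ≈ 1.4517.
c_gold = y_gold − (n+g+δ)·k_gold = 1.4517 − 0.09·4.1938 ≈ 1.0743.

c_gold ≈ 1.0743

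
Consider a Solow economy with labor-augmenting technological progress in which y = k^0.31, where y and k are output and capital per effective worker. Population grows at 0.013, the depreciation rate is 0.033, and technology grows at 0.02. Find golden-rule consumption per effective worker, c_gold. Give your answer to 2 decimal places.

Break-even investment rate: n + g + δ = 0.013 + 0.02 + 0.033 = 0.066.
Maximizing c = f(k) − (n+g+δ)·k gives f'(k) = n+g+δ, i.e. 0.31·k^(0.31−1) = 0.066, so k_gold = (0.31/0.066)^(1/0.69) ≈ 9.4113.
y_gold = 9.4113^0.31 ≈ 2.0037.
c_gold = y_gold − (n+g+δ)·k_gold = 2.0037 − 0.066·9.4113 ≈ 1.3825.

c_gold ≈ 1.38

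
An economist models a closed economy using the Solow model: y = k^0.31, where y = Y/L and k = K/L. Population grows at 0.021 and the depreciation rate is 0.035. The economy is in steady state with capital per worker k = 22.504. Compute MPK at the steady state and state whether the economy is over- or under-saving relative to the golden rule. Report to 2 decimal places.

n + δ = 0.021 + 0.035 = 0.056.
MPK = 0.31·k^(0.31−1) = 0.31·22.504^(-0.69) ≈ 0.0362.
MPK < 0.056, so the economy is dynamically inefficient (over-saving).

over-saving; MPK ≈ 0.04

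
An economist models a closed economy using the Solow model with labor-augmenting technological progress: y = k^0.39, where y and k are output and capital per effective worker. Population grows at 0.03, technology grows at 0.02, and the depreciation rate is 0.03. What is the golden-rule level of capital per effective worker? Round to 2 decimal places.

k_gold ≈ 13.42

Break-even investment rate: n + g + δ = 0.03 + 0.02 + 0.03 = 0.08.
Setting f'(k) = n+g+δ gives 0.39·k^(0.39−1) = 0.08, hence k_gold = (0.39/0.08)^(1/0.61) ≈ 13.4223.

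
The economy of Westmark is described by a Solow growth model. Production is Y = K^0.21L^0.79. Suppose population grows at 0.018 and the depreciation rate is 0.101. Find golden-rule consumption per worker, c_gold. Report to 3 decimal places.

Break-even investment rate: n + δ = 0.018 + 0.101 = 0.119.
Maximizing c = f(k) − (n+δ)·k gives f'(k) = n+δ, i.e. 0.21·k^(0.21−1) = 0.119, so k_gold = (0.21/0.119)^(1/0.79) ≈ 2.0523.
y_gold = 2.0523^0.21 ≈ 1.1630.
c_gold = y_gold − (n+δ)·k_gold = 1.1630 − 0.119·2.0523 ≈ 0.9188.

c_gold ≈ 0.919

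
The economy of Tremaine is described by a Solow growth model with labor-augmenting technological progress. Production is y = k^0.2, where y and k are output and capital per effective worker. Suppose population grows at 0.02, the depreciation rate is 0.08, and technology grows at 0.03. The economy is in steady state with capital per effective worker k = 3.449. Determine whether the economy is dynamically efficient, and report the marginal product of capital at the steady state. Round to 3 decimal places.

Break-even investment rate: n + g + δ = 0.02 + 0.03 + 0.08 = 0.13.
MPK = 0.2·k^(0.2−1) = 0.2·3.449^(-0.8) ≈ 0.0743.
MPK < 0.13, so the economy is dynamically inefficient (over-saving).

dynamically inefficient; MPK ≈ 0.074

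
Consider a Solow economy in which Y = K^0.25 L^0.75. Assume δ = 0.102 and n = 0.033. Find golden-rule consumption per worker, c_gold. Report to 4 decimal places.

The effective depreciation rate is n + δ = 0.033 + 0.102 = 0.135.
Maximizing c = f(k) − (n+δ)·k gives f'(k) = n+δ, i.e. 0.25·k^(0.25−1) = 0.135, so k_gold = (0.25/0.135)^(1/0.75) ≈ 2.2741.
y_gold = 2.2741^0.25 ≈ 1.2280.
c_gold = y_gold − (n+δ)·k_gold = 1.2280 − 0.135·2.2741 ≈ 0.9210.

c_gold ≈ 0.9210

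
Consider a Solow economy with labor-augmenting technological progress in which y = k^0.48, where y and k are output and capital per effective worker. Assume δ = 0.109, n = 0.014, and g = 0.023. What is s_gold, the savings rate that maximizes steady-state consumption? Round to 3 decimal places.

n + g + δ = 0.014 + 0.023 + 0.109 = 0.146.
At the golden rule MPK = n+g+δ, and in any Cobb-Douglas steady state s = (n+g+δ)·k/y = MPK·k/y = capital's share 0.48.

s_gold = 0.480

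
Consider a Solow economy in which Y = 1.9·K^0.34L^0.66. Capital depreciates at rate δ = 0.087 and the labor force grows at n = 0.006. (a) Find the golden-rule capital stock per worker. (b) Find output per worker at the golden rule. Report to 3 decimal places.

The effective depreciation rate is n + δ = 0.006 + 0.087 = 0.093.
Golden rule sets MPK = n+δ: 0.34·1.9·k^(0.34−1) = 0.093, so k_gold = (0.34·1.9/0.093)^(1/0.66) ≈ 18.8529.
y_gold = 1.9·18.8529^0.34 ≈ 5.1568.

(a) k_gold ≈ 18.853; (b) y_gold ≈ 5.157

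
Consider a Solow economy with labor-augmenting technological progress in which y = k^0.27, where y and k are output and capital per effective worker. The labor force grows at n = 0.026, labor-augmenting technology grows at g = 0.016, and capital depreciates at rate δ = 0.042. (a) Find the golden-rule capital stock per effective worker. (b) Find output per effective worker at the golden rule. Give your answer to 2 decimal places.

(a) k_gold ≈ 4.95; (b) y_gold ≈ 1.54

The effective depreciation rate is n + g + δ = 0.026 + 0.016 + 0.042 = 0.084.
Maximizing c = f(k) − (n+g+δ)·k gives f'(k) = n+g+δ, i.e. 0.27·k^(0.27−1) = 0.084, so k_gold = (0.27/0.084)^(1/0.73) ≈ 4.9504.
y_gold = 4.9504^0.27 ≈ 1.5401.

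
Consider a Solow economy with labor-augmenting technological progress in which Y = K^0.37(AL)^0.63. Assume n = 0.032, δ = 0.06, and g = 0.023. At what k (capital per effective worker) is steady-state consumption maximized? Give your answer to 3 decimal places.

k_gold ≈ 6.391

Break-even investment rate: n + g + δ = 0.032 + 0.023 + 0.06 = 0.115.
At the golden rule the marginal product of capital equals n+g+δ: 0.37·k^(0.37−1) = 0.115. Solving, k_gold = (0.37/0.115)^(1/0.63) ≈ 6.3909.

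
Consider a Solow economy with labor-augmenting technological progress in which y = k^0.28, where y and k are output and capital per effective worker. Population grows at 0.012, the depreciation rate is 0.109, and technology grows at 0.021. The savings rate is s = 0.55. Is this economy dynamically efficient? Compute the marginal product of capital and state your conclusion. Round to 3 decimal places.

Break-even investment rate: n + g + δ = 0.012 + 0.021 + 0.109 = 0.142.
Steady-state k*: s·k^0.28 = 0.142·k gives k* = (0.55/0.142)^(1/0.72) ≈ 6.5580.
MPK = 0.28·6.5580^(-0.72) ≈ 0.0723.
MPK < n+g+δ = 0.142, so the economy is dynamically inefficient (over-saving).

dynamically inefficient; MPK ≈ 0.072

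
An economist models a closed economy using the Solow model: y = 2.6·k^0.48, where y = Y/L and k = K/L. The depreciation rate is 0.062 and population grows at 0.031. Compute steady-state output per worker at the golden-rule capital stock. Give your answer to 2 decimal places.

n + δ = 0.031 + 0.062 = 0.093.
Golden rule sets MPK = n+δ: 0.48·2.6·k^(0.48−1) = 0.093, so k_gold = (0.48·2.6/0.093)^(1/0.52) ≈ 147.4737.
Output: y_gold = 2.6·k_gold^0.48 = 2.6·147.4737^0.48 ≈ 28.5730.

y_gold ≈ 28.57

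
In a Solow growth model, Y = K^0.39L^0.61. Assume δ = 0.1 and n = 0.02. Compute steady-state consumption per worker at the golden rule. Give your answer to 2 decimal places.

Capital per worker breaks even when investment replaces (n + δ)·k; here n + δ = 0.12.
Setting f'(k) = n+δ gives 0.39·k^(0.39−1) = 0.12, hence k_gold = (0.39/0.12)^(1/0.61) ≈ 6.9048.
y_gold = 6.9048^0.39 ≈ 2.1246.
c_gold = y_gold − (n+δ)·k_gold = 2.1246 − 0.12·6.9048 ≈ 1.2960.

c_gold ≈ 1.30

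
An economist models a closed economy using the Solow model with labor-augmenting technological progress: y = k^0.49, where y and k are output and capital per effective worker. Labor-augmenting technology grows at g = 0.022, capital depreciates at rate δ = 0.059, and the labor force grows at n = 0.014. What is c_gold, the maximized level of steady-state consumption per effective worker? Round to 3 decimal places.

c_gold ≈ 2.467

Capital per effective worker breaks even when investment replaces (n + g + δ)·k; here n + g + δ = 0.095.
At the golden rule the marginal product of capital equals n+g+δ: 0.49·k^(0.49−1) = 0.095. Solving, k_gold = (0.49/0.095)^(1/0.51) ≈ 24.9462.
y_gold = 24.9462^0.49 ≈ 4.8365.
c_gold = y_gold − (n+g+δ)·k_gold = 4.8365 − 0.095·24.9462 ≈ 2.4666.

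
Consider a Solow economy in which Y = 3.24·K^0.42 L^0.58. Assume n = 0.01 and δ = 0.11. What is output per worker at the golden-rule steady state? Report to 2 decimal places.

The effective depreciation rate is n + δ = 0.01 + 0.11 = 0.12.
Maximizing c = f(k) − (n+δ)·k gives f'(k) = n+δ, i.e. 0.42·3.24·k^(0.42−1) = 0.12, so k_gold = (0.42·3.24/0.12)^(1/0.58) ≈ 65.8110.
Output: y_gold = 3.24·k_gold^0.42 = 3.24·65.8110^0.42 ≈ 18.8031.

y_gold ≈ 18.80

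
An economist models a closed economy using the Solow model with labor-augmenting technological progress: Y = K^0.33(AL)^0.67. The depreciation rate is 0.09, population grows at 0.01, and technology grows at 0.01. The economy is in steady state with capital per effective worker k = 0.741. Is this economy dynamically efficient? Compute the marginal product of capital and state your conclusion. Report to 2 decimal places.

dynamically efficient; MPK ≈ 0.40

Break-even investment rate: n + g + δ = 0.01 + 0.01 + 0.09 = 0.11.
MPK = 0.33·k^(0.33−1) = 0.33·0.741^(-0.67) ≈ 0.4034.
MPK > 0.11, so the economy is dynamically efficient (under-saving).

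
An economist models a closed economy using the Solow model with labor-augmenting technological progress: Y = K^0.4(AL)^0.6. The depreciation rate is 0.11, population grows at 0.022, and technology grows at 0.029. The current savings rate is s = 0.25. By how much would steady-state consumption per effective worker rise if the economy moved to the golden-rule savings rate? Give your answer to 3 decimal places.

Capital per effective worker breaks even when investment replaces (n + g + δ)·k; here n + g + δ = 0.161.
Current steady state (s = 0.25): k* = (0.25/0.161)^(1/0.6) ≈ 2.0822, y* = 2.0822^0.4 ≈ 1.3409, c* = (1−0.25)·1.3409 ≈ 1.0057.
Setting f'(k) = n+g+δ gives 0.4·k^(0.4−1) = 0.161, hence k_gold = (0.4/0.161)^(1/0.6) ≈ 4.5575.
y_gold = 4.5575^0.4 ≈ 1.8344, c_gold = y_gold − 0.161·k_gold ≈ 1.1006.
Gain: Δc = 1.1006 − 1.0057 ≈ 0.0949.

Δc ≈ 0.095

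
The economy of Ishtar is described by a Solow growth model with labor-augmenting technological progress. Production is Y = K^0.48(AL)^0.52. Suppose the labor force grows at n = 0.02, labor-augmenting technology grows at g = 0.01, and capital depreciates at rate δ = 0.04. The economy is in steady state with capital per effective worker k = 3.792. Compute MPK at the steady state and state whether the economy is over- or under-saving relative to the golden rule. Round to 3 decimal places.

Break-even investment rate: n + g + δ = 0.02 + 0.01 + 0.04 = 0.07.
MPK = 0.48·k^(0.48−1) = 0.48·3.792^(-0.52) ≈ 0.2400.
MPK > 0.07, so the economy is dynamically efficient (under-saving).

under-saving; MPK ≈ 0.240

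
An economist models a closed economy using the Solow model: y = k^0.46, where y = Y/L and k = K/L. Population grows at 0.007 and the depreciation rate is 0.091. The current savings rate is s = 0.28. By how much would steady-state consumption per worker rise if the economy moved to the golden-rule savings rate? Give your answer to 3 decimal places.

Δc ≈ 0.255

Break-even investment rate: n + δ = 0.007 + 0.091 = 0.098.
Current steady state (s = 0.28): k* = (0.28/0.098)^(1/0.54) ≈ 6.9874, y* = 6.9874^0.46 ≈ 2.4456, c* = (1−0.28)·2.4456 ≈ 1.7608.
At the golden rule the marginal product of capital equals n+δ: 0.46·k^(0.46−1) = 0.098. Solving, k_gold = (0.46/0.098)^(1/0.54) ≈ 17.5217.
y_gold = 17.5217^0.46 ≈ 3.7329, c_gold = y_gold − 0.098·k_gold ≈ 2.0158.
Gain: Δc = 2.0158 − 1.7608 ≈ 0.2549.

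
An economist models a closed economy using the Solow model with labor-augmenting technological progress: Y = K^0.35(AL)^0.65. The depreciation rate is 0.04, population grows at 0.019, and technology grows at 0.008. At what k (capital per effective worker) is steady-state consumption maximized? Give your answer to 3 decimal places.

The effective depreciation rate is n + g + δ = 0.019 + 0.008 + 0.04 = 0.067.
Maximizing c = f(k) − (n+g+δ)·k gives f'(k) = n+g+δ, i.e. 0.35·k^(0.35−1) = 0.067, so k_gold = (0.35/0.067)^(1/0.65) ≈ 12.7235.

k_gold ≈ 12.723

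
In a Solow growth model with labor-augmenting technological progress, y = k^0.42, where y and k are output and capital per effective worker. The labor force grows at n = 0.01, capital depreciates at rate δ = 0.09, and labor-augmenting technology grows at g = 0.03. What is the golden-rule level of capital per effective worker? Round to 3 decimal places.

k_gold ≈ 7.553

n + g + δ = 0.01 + 0.03 + 0.09 = 0.13.
Golden rule sets MPK = n+g+δ: 0.42·k^(0.42−1) = 0.13, so k_gold = (0.42/0.13)^(1/0.58) ≈ 7.5529.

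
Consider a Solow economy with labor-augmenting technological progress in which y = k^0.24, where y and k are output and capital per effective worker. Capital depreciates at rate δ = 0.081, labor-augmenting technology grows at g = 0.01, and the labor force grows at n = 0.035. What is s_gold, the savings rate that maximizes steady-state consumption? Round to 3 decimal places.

n + g + δ = 0.035 + 0.01 + 0.081 = 0.126.
At the golden rule MPK = n+g+δ, and in any Cobb-Douglas steady state s = (n+g+δ)·k/y = MPK·k/y = capital's share 0.24.

s_gold = 0.240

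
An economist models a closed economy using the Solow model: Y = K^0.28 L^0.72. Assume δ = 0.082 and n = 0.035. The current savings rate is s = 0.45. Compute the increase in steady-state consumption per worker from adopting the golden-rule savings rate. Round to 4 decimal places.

Δc ≈ 0.0822

Break-even investment rate: n + δ = 0.035 + 0.082 = 0.117.
Current steady state (s = 0.45): k* = (0.45/0.117)^(1/0.72) ≈ 6.4944, y* = 6.4944^0.28 ≈ 1.6885, c* = (1−0.45)·1.6885 ≈ 0.9287.
At the golden rule the marginal product of capital equals n+δ: 0.28·k^(0.28−1) = 0.117. Solving, k_gold = (0.28/0.117)^(1/0.72) ≈ 3.3601.
y_gold = 3.3601^0.28 ≈ 1.4040, c_gold = y_gold − 0.117·k_gold ≈ 1.0109.
Gain: Δc = 1.0109 − 0.9287 ≈ 0.0822.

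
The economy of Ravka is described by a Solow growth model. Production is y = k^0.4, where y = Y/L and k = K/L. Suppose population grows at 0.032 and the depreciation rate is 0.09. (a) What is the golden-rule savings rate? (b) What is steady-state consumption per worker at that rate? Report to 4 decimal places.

(a) s_gold = 0.4000; (b) c_gold ≈ 1.3242

n + δ = 0.032 + 0.09 = 0.122.
For Cobb-Douglas, s_gold equals capital's share: s_gold = 0.4.
Maximizing c = f(k) − (n+δ)·k gives f'(k) = n+δ, i.e. 0.4·k^(0.4−1) = 0.122, so k_gold = (0.4/0.122)^(1/0.6) ≈ 7.2360.
y_gold = 7.2360^0.4 ≈ 2.2070; c_gold = (1−0.4)·y_gold ≈ 1.3242.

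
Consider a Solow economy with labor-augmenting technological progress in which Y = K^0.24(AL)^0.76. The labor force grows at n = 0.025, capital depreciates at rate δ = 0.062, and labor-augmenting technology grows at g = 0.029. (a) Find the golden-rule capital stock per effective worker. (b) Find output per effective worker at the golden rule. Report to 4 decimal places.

(a) k_gold ≈ 2.6029; (b) y_gold ≈ 1.2581

n + g + δ = 0.025 + 0.029 + 0.062 = 0.116.
At the golden rule the marginal product of capital equals n+g+δ: 0.24·k^(0.24−1) = 0.116. Solving, k_gold = (0.24/0.116)^(1/0.76) ≈ 2.6029.
y_gold = 2.6029^0.24 ≈ 1.2581.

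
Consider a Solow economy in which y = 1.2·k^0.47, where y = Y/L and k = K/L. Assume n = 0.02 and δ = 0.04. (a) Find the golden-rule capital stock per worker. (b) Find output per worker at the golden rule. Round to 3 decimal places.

(a) k_gold ≈ 68.563; (b) y_gold ≈ 8.753

The effective depreciation rate is n + δ = 0.02 + 0.04 = 0.06.
At the golden rule the marginal product of capital equals n+δ: 0.47·1.2·k^(0.47−1) = 0.06. Solving, k_gold = (0.47·1.2/0.06)^(1/0.53) ≈ 68.5631.
y_gold = 1.2·68.5631^0.47 ≈ 8.7527.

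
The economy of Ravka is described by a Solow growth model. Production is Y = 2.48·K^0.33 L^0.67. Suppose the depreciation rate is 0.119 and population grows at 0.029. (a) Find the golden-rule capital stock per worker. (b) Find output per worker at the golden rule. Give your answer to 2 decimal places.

Break-even investment rate: n + δ = 0.029 + 0.119 = 0.148.
Setting f'(k) = n+δ gives 0.33·2.48·k^(0.33−1) = 0.148, hence k_gold = (0.33·2.48/0.148)^(1/0.67) ≈ 12.8385.
y_gold = 2.48·12.8385^0.33 ≈ 5.7579.

(a) k_gold ≈ 12.84; (b) y_gold ≈ 5.76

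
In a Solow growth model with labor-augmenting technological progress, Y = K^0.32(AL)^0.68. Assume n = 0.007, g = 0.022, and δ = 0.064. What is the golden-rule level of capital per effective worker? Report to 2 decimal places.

Capital per effective worker breaks even when investment replaces (n + g + δ)·k; here n + g + δ = 0.093.
Setting f'(k) = n+g+δ gives 0.32·k^(0.32−1) = 0.093, hence k_gold = (0.32/0.093)^(1/0.68) ≈ 6.1548.

k_gold ≈ 6.15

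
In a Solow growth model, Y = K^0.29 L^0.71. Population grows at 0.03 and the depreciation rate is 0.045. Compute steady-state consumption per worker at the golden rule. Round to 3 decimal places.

n + δ = 0.03 + 0.045 = 0.075.
Maximizing c = f(k) − (n+δ)·k gives f'(k) = n+δ, i.e. 0.29·k^(0.29−1) = 0.075, so k_gold = (0.29/0.075)^(1/0.71) ≈ 6.7179.
y_gold = 6.7179^0.29 ≈ 1.7374.
c_gold = y_gold − (n+δ)·k_gold = 1.7374 − 0.075·6.7179 ≈ 1.2335.

c_gold ≈ 1.234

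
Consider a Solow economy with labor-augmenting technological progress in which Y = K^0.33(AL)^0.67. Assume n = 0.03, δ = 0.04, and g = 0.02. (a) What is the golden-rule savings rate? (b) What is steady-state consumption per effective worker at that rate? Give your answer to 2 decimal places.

Break-even investment rate: n + g + δ = 0.03 + 0.02 + 0.04 = 0.09.
For Cobb-Douglas, s_gold equals capital's share: s_gold = 0.33.
Setting f'(k) = n+g+δ gives 0.33·k^(0.33−1) = 0.09, hence k_gold = (0.33/0.09)^(1/0.67) ≈ 6.9534.
y_gold = 6.9534^0.33 ≈ 1.8964; c_gold = (1−0.33)·y_gold ≈ 1.2706.

(a) s_gold = 0.33; (b) c_gold ≈ 1.27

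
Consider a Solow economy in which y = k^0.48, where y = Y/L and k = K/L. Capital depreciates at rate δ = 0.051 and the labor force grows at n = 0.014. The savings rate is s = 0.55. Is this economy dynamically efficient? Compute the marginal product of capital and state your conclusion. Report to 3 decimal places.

The effective depreciation rate is n + δ = 0.014 + 0.051 = 0.065.
Steady-state k*: s·k^0.48 = 0.065·k gives k* = (0.55/0.065)^(1/0.52) ≈ 60.7514.
MPK = 0.48·60.7514^(-0.52) ≈ 0.0567.
MPK < n+δ = 0.065, so the economy is dynamically inefficient (over-saving).

dynamically inefficient; MPK ≈ 0.057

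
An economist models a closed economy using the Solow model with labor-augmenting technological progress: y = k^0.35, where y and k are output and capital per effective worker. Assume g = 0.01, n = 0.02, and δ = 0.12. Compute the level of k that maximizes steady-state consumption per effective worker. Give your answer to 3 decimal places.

k_gold ≈ 3.682

Capital per effective worker breaks even when investment replaces (n + g + δ)·k; here n + g + δ = 0.15.
At the golden rule the marginal product of capital equals n+g+δ: 0.35·k^(0.35−1) = 0.15. Solving, k_gold = (0.35/0.15)^(1/0.65) ≈ 3.6823.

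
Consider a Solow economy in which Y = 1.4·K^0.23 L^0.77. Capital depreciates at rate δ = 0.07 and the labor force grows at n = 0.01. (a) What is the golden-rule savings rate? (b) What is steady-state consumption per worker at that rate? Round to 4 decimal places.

The effective depreciation rate is n + δ = 0.01 + 0.07 = 0.08.
For Cobb-Douglas, s_gold equals capital's share: s_gold = 0.23.
Maximizing c = f(k) − (n+δ)·k gives f'(k) = n+δ, i.e. 0.23·1.4·k^(0.23−1) = 0.08, so k_gold = (0.23·1.4/0.08)^(1/0.77) ≈ 6.1011.
y_gold = 1.4·6.1011^0.23 ≈ 2.1221; c_gold = (1−0.23)·y_gold ≈ 1.6340.

(a) s_gold = 0.2300; (b) c_gold ≈ 1.6340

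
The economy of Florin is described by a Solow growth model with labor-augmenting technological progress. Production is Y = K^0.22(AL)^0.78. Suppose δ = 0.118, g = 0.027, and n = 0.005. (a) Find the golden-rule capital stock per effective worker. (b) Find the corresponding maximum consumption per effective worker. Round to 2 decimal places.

The effective depreciation rate is n + g + δ = 0.005 + 0.027 + 0.118 = 0.15.
Setting f'(k) = n+g+δ gives 0.22·k^(0.22−1) = 0.15, hence k_gold = (0.22/0.15)^(1/0.78) ≈ 1.6340.
y_gold = 1.6340^0.22 ≈ 1.1141; c_gold = y_gold − 0.15·k_gold ≈ 0.8690.

(a) k_gold ≈ 1.63; (b) c_gold ≈ 0.87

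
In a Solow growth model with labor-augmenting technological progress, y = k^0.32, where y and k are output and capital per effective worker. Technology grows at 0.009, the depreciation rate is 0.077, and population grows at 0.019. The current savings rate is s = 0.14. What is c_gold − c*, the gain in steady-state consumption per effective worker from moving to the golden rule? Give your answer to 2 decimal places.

n + g + δ = 0.019 + 0.009 + 0.077 = 0.105.
Current steady state (s = 0.14): k* = (0.14/0.105)^(1/0.68) ≈ 1.5266, y* = 1.5266^0.32 ≈ 1.1450, c* = (1−0.14)·1.1450 ≈ 0.9847.
At the golden rule the marginal product of capital equals n+g+δ: 0.32·k^(0.32−1) = 0.105. Solving, k_gold = (0.32/0.105)^(1/0.68) ≈ 5.1488.
y_gold = 5.1488^0.32 ≈ 1.6895, c_gold = y_gold − 0.105·k_gold ≈ 1.1488.
Gain: Δc = 1.1488 − 0.9847 ≈ 0.1642.

Δc ≈ 0.16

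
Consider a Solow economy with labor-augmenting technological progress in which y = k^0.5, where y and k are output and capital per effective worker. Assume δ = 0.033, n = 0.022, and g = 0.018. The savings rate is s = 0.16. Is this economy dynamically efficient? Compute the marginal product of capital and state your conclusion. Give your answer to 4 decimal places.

Break-even investment rate: n + g + δ = 0.022 + 0.018 + 0.033 = 0.073.
Steady-state k*: s·k^0.5 = 0.073·k gives k* = (0.16/0.073)^(1/0.5) ≈ 4.8039.
MPK = 0.5·4.8039^(-0.5) ≈ 0.2281.
MPK > n+g+δ = 0.073, so the economy is dynamically efficient (under-saving).

dynamically efficient; MPK ≈ 0.2281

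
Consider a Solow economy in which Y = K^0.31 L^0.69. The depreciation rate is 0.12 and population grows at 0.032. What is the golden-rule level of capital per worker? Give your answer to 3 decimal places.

k_gold ≈ 2.809

n + δ = 0.032 + 0.12 = 0.152.
Golden rule sets MPK = n+δ: 0.31·k^(0.31−1) = 0.152, so k_gold = (0.31/0.152)^(1/0.69) ≈ 2.8092.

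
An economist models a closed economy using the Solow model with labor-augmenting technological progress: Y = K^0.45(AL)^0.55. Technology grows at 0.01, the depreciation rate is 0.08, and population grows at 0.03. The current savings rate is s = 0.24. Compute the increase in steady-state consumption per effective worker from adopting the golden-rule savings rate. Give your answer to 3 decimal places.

Δc ≈ 0.282

The effective depreciation rate is n + g + δ = 0.03 + 0.01 + 0.08 = 0.12.
Current steady state (s = 0.24): k* = (0.24/0.12)^(1/0.55) ≈ 3.5264, y* = 3.5264^0.45 ≈ 1.7632, c* = (1−0.24)·1.7632 ≈ 1.3400.
Maximizing c = f(k) − (n+g+δ)·k gives f'(k) = n+g+δ, i.e. 0.45·k^(0.45−1) = 0.12, so k_gold = (0.45/0.12)^(1/0.55) ≈ 11.0584.
y_gold = 11.0584^0.45 ≈ 2.9489, c_gold = y_gold − 0.12·k_gold ≈ 1.6219.
Gain: Δc = 1.6219 − 1.3400 ≈ 0.2819.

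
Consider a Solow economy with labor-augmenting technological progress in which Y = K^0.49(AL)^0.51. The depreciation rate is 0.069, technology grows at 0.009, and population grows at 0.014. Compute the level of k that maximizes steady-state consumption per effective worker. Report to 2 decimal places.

The effective depreciation rate is n + g + δ = 0.014 + 0.009 + 0.069 = 0.092.
Golden rule sets MPK = n+g+δ: 0.49·k^(0.49−1) = 0.092, so k_gold = (0.49/0.092)^(1/0.51) ≈ 26.5662.

k_gold ≈ 26.57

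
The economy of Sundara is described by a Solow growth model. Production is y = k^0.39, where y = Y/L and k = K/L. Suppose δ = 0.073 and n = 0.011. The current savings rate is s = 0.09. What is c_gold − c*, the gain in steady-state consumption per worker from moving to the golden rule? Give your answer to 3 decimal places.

Break-even investment rate: n + δ = 0.011 + 0.073 = 0.084.
Current steady state (s = 0.09): k* = (0.09/0.084)^(1/0.61) ≈ 1.1197, y* = 1.1197^0.39 ≈ 1.0451, c* = (1−0.09)·1.0451 ≈ 0.9510.
Golden rule sets MPK = n+δ: 0.39·k^(0.39−1) = 0.084, so k_gold = (0.39/0.084)^(1/0.61) ≈ 12.3906.
y_gold = 12.3906^0.39 ≈ 2.6687, c_gold = y_gold − 0.084·k_gold ≈ 1.6279.
Gain: Δc = 1.6279 − 0.9510 ≈ 0.6769.

Δc ≈ 0.677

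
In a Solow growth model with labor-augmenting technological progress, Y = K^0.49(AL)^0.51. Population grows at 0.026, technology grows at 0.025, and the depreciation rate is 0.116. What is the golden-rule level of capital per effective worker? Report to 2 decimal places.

Capital per effective worker breaks even when investment replaces (n + g + δ)·k; here n + g + δ = 0.167.
Setting f'(k) = n+g+δ gives 0.49·k^(0.49−1) = 0.167, hence k_gold = (0.49/0.167)^(1/0.51) ≈ 8.2533.

k_gold ≈ 8.25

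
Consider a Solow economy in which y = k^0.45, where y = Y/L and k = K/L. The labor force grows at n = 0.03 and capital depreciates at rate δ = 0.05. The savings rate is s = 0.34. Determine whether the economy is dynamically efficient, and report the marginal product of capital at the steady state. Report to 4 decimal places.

dynamically efficient; MPK ≈ 0.1059

n + δ = 0.03 + 0.05 = 0.08.
Steady-state k*: s·k^0.45 = 0.08·k gives k* = (0.34/0.08)^(1/0.55) ≈ 13.8843.
MPK = 0.45·13.8843^(-0.55) ≈ 0.1059.
MPK > n+δ = 0.08, so the economy is dynamically efficient (under-saving).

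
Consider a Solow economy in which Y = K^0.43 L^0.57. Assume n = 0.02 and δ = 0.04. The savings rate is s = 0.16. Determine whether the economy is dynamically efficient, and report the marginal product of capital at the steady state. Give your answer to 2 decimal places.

Break-even investment rate: n + δ = 0.02 + 0.04 = 0.06.
Steady-state k*: s·k^0.43 = 0.06·k gives k* = (0.16/0.06)^(1/0.57) ≈ 5.5887.
MPK = 0.43·5.5887^(-0.57) ≈ 0.1612.
MPK > n+δ = 0.06, so the economy is dynamically efficient (under-saving).

dynamically efficient; MPK ≈ 0.16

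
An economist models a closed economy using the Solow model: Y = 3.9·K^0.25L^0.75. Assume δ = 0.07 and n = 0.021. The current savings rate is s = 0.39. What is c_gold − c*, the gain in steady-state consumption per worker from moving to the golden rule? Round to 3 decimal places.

Δc ≈ 0.366

Break-even investment rate: n + δ = 0.021 + 0.07 = 0.091.
Current steady state (s = 0.39): k* = (0.39·3.9/0.091)^(1/0.75) ≈ 42.7350, y* = 3.9·42.7350^0.25 ≈ 9.9715, c* = (1−0.39)·9.9715 ≈ 6.0826.
Setting f'(k) = n+δ gives 0.25·3.9·k^(0.25−1) = 0.091, hence k_gold = (0.25·3.9/0.091)^(1/0.75) ≈ 23.6202.
y_gold = 3.9·23.6202^0.25 ≈ 8.5978, c_gold = y_gold − 0.091·k_gold ≈ 6.4483.
Gain: Δc = 6.4483 − 6.0826 ≈ 0.3657.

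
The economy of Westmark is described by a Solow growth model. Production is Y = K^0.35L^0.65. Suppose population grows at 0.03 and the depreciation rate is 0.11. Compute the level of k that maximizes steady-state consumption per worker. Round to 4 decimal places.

The effective depreciation rate is n + δ = 0.03 + 0.11 = 0.14.
At the golden rule the marginal product of capital equals n+δ: 0.35·k^(0.35−1) = 0.14. Solving, k_gold = (0.35/0.14)^(1/0.65) ≈ 4.0946.

k_gold ≈ 4.0946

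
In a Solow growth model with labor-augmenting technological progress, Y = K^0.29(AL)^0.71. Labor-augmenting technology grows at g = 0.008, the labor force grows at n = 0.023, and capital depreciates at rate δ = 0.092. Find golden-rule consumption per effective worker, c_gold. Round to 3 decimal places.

n + g + δ = 0.023 + 0.008 + 0.092 = 0.123.
Maximizing c = f(k) − (n+g+δ)·k gives f'(k) = n+g+δ, i.e. 0.29·k^(0.29−1) = 0.123, so k_gold = (0.29/0.123)^(1/0.71) ≈ 3.3469.
y_gold = 3.3469^0.29 ≈ 1.4195.
c_gold = y_gold − (n+g+δ)·k_gold = 1.4195 − 0.123·3.3469 ≈ 1.0079.

c_gold ≈ 1.008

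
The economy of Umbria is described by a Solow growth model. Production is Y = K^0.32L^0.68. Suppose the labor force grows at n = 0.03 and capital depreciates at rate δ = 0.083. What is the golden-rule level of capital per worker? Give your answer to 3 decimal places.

k_gold ≈ 4.622

Capital per worker breaks even when investment replaces (n + δ)·k; here n + δ = 0.113.
Golden rule sets MPK = n+δ: 0.32·k^(0.32−1) = 0.113, so k_gold = (0.32/0.113)^(1/0.68) ≈ 4.6218.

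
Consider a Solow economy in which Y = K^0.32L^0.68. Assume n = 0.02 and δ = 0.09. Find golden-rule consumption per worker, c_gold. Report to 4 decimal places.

The effective depreciation rate is n + δ = 0.02 + 0.09 = 0.11.
Golden rule sets MPK = n+δ: 0.32·k^(0.32−1) = 0.11, so k_gold = (0.32/0.11)^(1/0.68) ≈ 4.8083.
y_gold = 4.8083^0.32 ≈ 1.6529.
c_gold = y_gold − (n+δ)·k_gold = 1.6529 − 0.11·4.8083 ≈ 1.1240.

c_gold ≈ 1.1240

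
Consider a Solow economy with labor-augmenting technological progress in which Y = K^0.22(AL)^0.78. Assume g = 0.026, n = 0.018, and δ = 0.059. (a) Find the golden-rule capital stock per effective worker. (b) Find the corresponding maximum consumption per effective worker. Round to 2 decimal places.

n + g + δ = 0.018 + 0.026 + 0.059 = 0.103.
Setting f'(k) = n+g+δ gives 0.22·k^(0.22−1) = 0.103, hence k_gold = (0.22/0.103)^(1/0.78) ≈ 2.6457.
y_gold = 2.6457^0.22 ≈ 1.2387; c_gold = y_gold − 0.103·k_gold ≈ 0.9662.

(a) k_gold ≈ 2.65; (b) c_gold ≈ 0.97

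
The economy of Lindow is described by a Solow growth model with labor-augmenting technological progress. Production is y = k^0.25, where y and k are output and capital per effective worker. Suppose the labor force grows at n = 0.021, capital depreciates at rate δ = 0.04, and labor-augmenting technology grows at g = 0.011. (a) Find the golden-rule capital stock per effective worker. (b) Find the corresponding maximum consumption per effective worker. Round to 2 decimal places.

(a) k_gold ≈ 5.26; (b) c_gold ≈ 1.14

Break-even investment rate: n + g + δ = 0.021 + 0.011 + 0.04 = 0.072.
Golden rule sets MPK = n+g+δ: 0.25·k^(0.25−1) = 0.072, so k_gold = (0.25/0.072)^(1/0.75) ≈ 5.2579.
y_gold = 5.2579^0.25 ≈ 1.5143; c_gold = y_gold − 0.072·k_gold ≈ 1.1357.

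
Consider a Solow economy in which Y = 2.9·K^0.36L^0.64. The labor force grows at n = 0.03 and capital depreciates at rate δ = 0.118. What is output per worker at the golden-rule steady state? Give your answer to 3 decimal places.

y_gold ≈ 8.703

The effective depreciation rate is n + δ = 0.03 + 0.118 = 0.148.
Golden rule sets MPK = n+δ: 0.36·2.9·k^(0.36−1) = 0.148, so k_gold = (0.36·2.9/0.148)^(1/0.64) ≈ 21.1683.
Output: y_gold = 2.9·k_gold^0.36 = 2.9·21.1683^0.36 ≈ 8.7025.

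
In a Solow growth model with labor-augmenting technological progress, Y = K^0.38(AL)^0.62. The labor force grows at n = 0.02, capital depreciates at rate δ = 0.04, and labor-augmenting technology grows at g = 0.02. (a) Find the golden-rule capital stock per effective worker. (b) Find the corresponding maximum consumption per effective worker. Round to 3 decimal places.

(a) k_gold ≈ 12.344; (b) c_gold ≈ 1.611

The effective depreciation rate is n + g + δ = 0.02 + 0.02 + 0.04 = 0.08.
Maximizing c = f(k) − (n+g+δ)·k gives f'(k) = n+g+δ, i.e. 0.38·k^(0.38−1) = 0.08, so k_gold = (0.38/0.08)^(1/0.62) ≈ 12.3436.
y_gold = 12.3436^0.38 ≈ 2.5986; c_gold = y_gold − 0.08·k_gold ≈ 1.6112.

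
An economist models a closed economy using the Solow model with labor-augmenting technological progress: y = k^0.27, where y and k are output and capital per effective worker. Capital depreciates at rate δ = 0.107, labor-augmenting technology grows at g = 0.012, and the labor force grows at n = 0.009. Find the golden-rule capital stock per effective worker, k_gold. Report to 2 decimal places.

k_gold ≈ 2.78

The effective depreciation rate is n + g + δ = 0.009 + 0.012 + 0.107 = 0.128.
At the golden rule the marginal product of capital equals n+g+δ: 0.27·k^(0.27−1) = 0.128. Solving, k_gold = (0.27/0.128)^(1/0.73) ≈ 2.7800.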